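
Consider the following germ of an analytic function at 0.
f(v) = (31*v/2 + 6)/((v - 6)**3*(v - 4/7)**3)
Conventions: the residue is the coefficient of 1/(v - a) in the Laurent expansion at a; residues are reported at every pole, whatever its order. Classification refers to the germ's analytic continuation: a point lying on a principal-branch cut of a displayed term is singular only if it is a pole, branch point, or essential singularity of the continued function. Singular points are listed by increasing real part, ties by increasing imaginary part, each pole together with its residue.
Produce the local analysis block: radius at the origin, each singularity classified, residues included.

Denominator factor (v - 4/7)^3: pole of order 3 at 4/7, modulus 4/7.
Denominator factor (v - 6)^3: pole of order 3 at 6, modulus 6.
The radius of convergence is the smallest modulus among the singular points: 4/7.
At the order-3 pole 4/7 set g(v) = (v - (4/7))^3*f(v) = (31*v/2 + 6)/(v - 6)**3.
Order-3 pole: residue = g''(a)/2; g''(4/7) = -5740791/39617584, so the residue is -5740791/79235168.
At the order-3 pole 6 set g(v) = (v - (6))^3*f(v) = (31*v/2 + 6)/(v - 4/7)**3.
Order-3 pole: residue = g''(a)/2; g''(6) = 5740791/39617584, so the residue is 5740791/79235168.
List the singular points by increasing real part (a conjugate pair: the negative imaginary part first).

Radius of convergence at 0: 4/7.
At 4/7: a pole of order 3; residue -5740791/79235168.
At 6: a pole of order 3; residue 5740791/79235168.


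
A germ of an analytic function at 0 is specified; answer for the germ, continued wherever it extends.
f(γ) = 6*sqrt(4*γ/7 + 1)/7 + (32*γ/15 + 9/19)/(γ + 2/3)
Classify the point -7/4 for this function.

The point is an algebraic (square-root) branch point.

The term (6/7)*sqrt(1 - γ/(-7/4)) has argument 1 - -7/4/(-7/4) = 0 at -7/4: a square-root (algebraic, two-sheeted) branch point; the remaining terms are analytic or single-valued there.


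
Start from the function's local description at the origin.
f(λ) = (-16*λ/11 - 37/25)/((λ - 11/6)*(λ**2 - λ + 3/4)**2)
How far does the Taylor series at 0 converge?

Denominator factor (λ - 11/6): pole of order 1 at 11/6, modulus 11/6.
Denominator factor (λ**2 - λ + 3/4)^2: discriminant -2, complex-conjugate roots (1/2) + ((1/2)*sqrt(2))*i and (1/2) - ((1/2)*sqrt(2))*i; poles of order 2, moduli (1/2)*sqrt(3) and (1/2)*sqrt(3).
The radius of convergence is the smallest modulus among the singular points: (1/2)*sqrt(3).

The radius of convergence is (1/2)*sqrt(3).


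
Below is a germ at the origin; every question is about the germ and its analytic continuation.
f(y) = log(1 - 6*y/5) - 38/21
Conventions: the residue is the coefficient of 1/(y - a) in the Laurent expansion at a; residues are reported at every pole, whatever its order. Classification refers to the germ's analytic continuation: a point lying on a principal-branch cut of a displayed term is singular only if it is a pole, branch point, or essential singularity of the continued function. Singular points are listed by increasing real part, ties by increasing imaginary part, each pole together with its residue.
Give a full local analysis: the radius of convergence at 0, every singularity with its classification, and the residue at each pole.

Radius of convergence at 0: 5/6.
At 5/6: a logarithmic branch point.

Branch term (1)*log(1 - y/(5/6)): its argument vanishes at y = 5/6, a logarithmic branch point, modulus 5/6.
The radius of convergence is the smallest modulus among the singular points: 5/6.


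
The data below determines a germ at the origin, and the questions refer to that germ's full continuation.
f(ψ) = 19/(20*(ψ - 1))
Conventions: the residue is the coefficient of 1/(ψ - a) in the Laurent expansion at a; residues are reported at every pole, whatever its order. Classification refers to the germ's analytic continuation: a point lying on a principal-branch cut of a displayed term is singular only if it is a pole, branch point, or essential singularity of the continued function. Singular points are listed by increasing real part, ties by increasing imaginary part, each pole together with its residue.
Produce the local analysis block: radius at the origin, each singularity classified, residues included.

Radius of convergence at 0: 1.
At 1: a pole of order 1; residue 19/20.

Denominator factor (ψ - 1): pole of order 1 at 1, modulus 1.
The radius of convergence is the smallest modulus among the singular points: 1.
At the order-1 pole 1 set g(ψ) = (ψ - (1))*f(ψ) = 19/20.
Simple pole: residue = g(a) at a = 1, which is 19/20.


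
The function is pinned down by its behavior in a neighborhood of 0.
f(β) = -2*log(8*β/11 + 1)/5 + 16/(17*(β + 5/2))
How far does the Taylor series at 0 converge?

The radius of convergence is 11/8.

Denominator factor (β + 5/2): pole of order 1 at -5/2, modulus 5/2.
Branch term (-2/5)*log(1 - β/(-11/8)): its argument vanishes at β = -11/8, a logarithmic branch point, modulus 11/8.
The radius of convergence is the smallest modulus among the singular points: 11/8.


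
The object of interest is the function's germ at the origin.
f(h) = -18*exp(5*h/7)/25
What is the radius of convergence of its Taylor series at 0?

The radius of convergence is infinite.

The factor exp(5*h/7) is entire and contributes no finite singular point.
The polynomial part has no poles.
No finite singular points: the Taylor series at 0 converges everywhere.


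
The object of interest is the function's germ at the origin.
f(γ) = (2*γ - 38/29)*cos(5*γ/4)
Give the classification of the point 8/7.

There is no denominator, hence no pole anywhere.
The factor cos(5*γ/4) is entire.
So the germ continues analytically to 8/7.

The point is a regular point.


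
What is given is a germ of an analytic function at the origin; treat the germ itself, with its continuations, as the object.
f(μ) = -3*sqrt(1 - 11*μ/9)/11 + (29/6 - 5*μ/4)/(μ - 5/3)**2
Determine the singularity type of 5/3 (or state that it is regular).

The point is a pole of order 2.

The denominator factor μ - 5/3 vanishes at 5/3 and appears to the power 2; the numerator there equals 11/4, nonzero, and no other factor vanishes.
The branch terms are analytic at this point.
Hence a pole whose order is the multiplicity, 2.


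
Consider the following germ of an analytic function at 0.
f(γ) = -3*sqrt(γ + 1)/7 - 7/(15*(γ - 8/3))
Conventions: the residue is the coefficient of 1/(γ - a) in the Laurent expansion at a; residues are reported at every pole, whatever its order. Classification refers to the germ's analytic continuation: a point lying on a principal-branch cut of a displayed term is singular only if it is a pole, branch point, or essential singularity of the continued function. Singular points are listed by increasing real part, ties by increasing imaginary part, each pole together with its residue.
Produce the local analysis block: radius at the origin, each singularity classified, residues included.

Denominator factor (γ - 8/3): pole of order 1 at 8/3, modulus 8/3.
Branch term (-3/7)*sqrt(1 - γ/(-1)): its argument vanishes at γ = -1, a square-root branch point, modulus 1.
The radius of convergence is the smallest modulus among the singular points: 1.
The branch term is analytic at 8/3 and contributes nothing to the residue; only the rational part matters.
At the order-1 pole 8/3 set g(γ) = (γ - (8/3))*(rational part) = -7/15.
Simple pole: residue = g(a) at a = 8/3, which is -7/15.
List the singular points by increasing real part (a conjugate pair: the negative imaginary part first).

Radius of convergence at 0: 1.
At -1: an algebraic (square-root) branch point.
At 8/3: a pole of order 1; residue -7/15.


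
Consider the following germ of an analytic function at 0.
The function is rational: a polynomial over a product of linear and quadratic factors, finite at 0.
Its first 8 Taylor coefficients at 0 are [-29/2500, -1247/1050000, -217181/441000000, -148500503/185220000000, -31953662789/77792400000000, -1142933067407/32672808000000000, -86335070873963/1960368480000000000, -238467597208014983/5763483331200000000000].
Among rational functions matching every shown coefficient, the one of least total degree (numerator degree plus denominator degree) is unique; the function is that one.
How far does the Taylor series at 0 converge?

The radius of convergence is sqrt(5).

No rational of total degree below 6 reproduces all 8 coefficients; solving the [0/6] Pade equations on them gives f(κ) = -29/(5*(κ**2 + 11*κ/12 + 5)*(κ**2 + 10*κ/7 - 10)**2), whose expansion matches every shown term.
Denominator factor (κ**2 + 10*κ/7 - 10)^2: discriminant 2060/49, real irrational roots -5/7 + (1/7)*sqrt(515) and -5/7 - (1/7)*sqrt(515); poles of order 2, moduli -5/7 + (1/7)*sqrt(515) and 5/7 + (1/7)*sqrt(515).
Denominator factor (κ**2 + 11*κ/12 + 5): discriminant -2759/144, complex-conjugate roots (-11/24) + ((1/24)*sqrt(2759))*i and (-11/24) - ((1/24)*sqrt(2759))*i; poles of order 1, moduli sqrt(5) and sqrt(5).
The radius of convergence is the smallest modulus among the singular points: sqrt(5).


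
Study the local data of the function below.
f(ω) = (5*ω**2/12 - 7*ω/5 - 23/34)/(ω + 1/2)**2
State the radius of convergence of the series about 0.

Denominator factor (ω + 1/2)^2: pole of order 2 at -1/2, modulus 1/2.
The radius of convergence is the smallest modulus among the singular points: 1/2.

The radius of convergence is 1/2.


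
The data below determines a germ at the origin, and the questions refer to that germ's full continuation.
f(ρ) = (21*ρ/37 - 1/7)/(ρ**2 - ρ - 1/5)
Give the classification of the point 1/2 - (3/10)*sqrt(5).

The denominator factor ρ**2 - ρ - 1/5 vanishes at 1/2 - (3/10)*sqrt(5) and appears to the power 1; the numerator there equals 73/518 - (63/370)*sqrt(5), nonzero, and no other factor vanishes.
Hence a pole whose order is the multiplicity, 1.

The point is a pole of order 1.


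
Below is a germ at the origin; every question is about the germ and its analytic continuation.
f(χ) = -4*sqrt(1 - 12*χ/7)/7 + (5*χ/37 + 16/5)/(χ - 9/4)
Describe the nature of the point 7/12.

The term (-4/7)*sqrt(1 - χ/(7/12)) has argument 1 - 7/12/(7/12) = 0 at 7/12: a square-root (algebraic, two-sheeted) branch point; the remaining terms are analytic or single-valued there.

The point is an algebraic (square-root) branch point.


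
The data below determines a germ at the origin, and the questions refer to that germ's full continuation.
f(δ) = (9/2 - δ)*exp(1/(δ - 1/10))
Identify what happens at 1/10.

The exponent 1/(δ - (1/10)) has a pole at 1/10, so exp(1/(δ - (1/10))) takes every nonzero value near it: an essential singularity (not a pole of any order).

The point is an essential singularity.


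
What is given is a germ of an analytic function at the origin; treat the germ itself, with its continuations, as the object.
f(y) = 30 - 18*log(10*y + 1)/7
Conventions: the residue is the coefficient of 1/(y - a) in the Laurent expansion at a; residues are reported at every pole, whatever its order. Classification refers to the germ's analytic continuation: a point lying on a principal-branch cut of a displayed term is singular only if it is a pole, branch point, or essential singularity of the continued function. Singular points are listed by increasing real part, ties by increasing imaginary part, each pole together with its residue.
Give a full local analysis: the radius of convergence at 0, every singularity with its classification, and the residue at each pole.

Branch term (-18/7)*log(1 - y/(-1/10)): its argument vanishes at y = -1/10, a logarithmic branch point, modulus 1/10.
The radius of convergence is the smallest modulus among the singular points: 1/10.

Radius of convergence at 0: 1/10.
At -1/10: a logarithmic branch point.


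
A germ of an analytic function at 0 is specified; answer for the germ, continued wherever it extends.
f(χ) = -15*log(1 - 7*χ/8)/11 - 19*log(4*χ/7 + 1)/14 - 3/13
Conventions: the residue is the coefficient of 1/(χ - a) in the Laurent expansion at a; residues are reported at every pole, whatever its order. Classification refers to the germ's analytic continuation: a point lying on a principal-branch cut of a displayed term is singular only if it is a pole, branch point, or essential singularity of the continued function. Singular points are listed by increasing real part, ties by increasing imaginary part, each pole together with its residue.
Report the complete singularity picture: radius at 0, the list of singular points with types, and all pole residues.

Branch term (-19/14)*log(1 - χ/(-7/4)): its argument vanishes at χ = -7/4, a logarithmic branch point, modulus 7/4.
Branch term (-15/11)*log(1 - χ/(8/7)): its argument vanishes at χ = 8/7, a logarithmic branch point, modulus 8/7.
The radius of convergence is the smallest modulus among the singular points: 8/7.
List the singular points by increasing real part (a conjugate pair: the negative imaginary part first).

Radius of convergence at 0: 8/7.
At -7/4: a logarithmic branch point.
At 8/7: a logarithmic branch point.


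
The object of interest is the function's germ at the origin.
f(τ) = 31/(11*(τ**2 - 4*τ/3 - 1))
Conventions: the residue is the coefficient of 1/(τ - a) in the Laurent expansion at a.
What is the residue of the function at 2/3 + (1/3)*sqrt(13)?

The residue is (93/286)*sqrt(13).

The factor τ**2 - 4*τ/3 - 1 splits as (τ - a)(τ - a') with a = 2/3 + (1/3)*sqrt(13), a' = 2/3 - (1/3)*sqrt(13). At the order-1 pole a set g(τ) = (τ - a)*f(τ) = [31/11] / (τ - a').
Simple pole: residue = g(a) at a = 2/3 + (1/3)*sqrt(13), which is (93/286)*sqrt(13).


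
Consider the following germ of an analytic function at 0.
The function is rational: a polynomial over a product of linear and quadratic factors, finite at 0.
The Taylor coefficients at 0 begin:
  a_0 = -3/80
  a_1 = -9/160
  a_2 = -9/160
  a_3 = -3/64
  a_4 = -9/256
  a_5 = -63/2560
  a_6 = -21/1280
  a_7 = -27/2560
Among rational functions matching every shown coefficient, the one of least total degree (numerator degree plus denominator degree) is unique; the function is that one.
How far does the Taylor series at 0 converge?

The radius of convergence is 2.

No rational of total degree below 3 reproduces all 8 coefficients; solving the [0/3] Pade equations on them gives f(τ) = 3/(10*(τ - 2)**3), whose expansion matches every shown term.
Denominator factor (τ - 2)^3: pole of order 3 at 2, modulus 2.
The radius of convergence is the smallest modulus among the singular points: 2.


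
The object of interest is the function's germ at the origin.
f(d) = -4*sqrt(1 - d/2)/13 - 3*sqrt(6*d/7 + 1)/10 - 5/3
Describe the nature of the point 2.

The term (-4/13)*sqrt(1 - d/(2)) has argument 1 - 2/(2) = 0 at 2: a square-root (algebraic, two-sheeted) branch point; the remaining terms are analytic or single-valued there.

The point is an algebraic (square-root) branch point.


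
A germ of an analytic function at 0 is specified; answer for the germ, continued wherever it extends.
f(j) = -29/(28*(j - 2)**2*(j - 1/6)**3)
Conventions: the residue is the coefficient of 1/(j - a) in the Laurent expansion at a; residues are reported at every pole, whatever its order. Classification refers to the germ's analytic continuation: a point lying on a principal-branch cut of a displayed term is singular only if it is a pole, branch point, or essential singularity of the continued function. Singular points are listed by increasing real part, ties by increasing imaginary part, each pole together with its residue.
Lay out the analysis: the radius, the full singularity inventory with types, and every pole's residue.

Denominator factor (j - 1/6)^3: pole of order 3 at 1/6, modulus 1/6.
Denominator factor (j - 2)^2: pole of order 2 at 2, modulus 2.
The radius of convergence is the smallest modulus among the singular points: 1/6.
At the order-3 pole 1/6 set g(j) = (j - (1/6))^3*f(j) = -29/(28*(j - 2)**2).
Order-3 pole: residue = g''(a)/2; g''(1/6) = -56376/102487, so the residue is -28188/102487.
At the order-2 pole 2 set g(j) = (j - (2))^2*f(j) = -29/(28*(j - 1/6)**3).
Order-2 pole: residue = g'(a); g'(2) = 28188/102487, so the residue is 28188/102487.
List the singular points by increasing real part (a conjugate pair: the negative imaginary part first).

Radius of convergence at 0: 1/6.
At 1/6: a pole of order 3; residue -28188/102487.
At 2: a pole of order 2; residue 28188/102487.


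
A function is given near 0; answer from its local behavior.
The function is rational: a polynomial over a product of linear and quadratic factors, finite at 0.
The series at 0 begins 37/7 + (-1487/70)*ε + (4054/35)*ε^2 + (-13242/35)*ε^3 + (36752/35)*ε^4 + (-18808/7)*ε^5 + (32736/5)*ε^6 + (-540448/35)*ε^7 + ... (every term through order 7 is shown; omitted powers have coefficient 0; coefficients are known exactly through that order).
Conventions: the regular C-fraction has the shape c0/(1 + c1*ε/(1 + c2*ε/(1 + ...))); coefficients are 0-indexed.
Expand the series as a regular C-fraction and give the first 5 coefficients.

The regular C-fraction coefficients are [37/7, 1487/370, 788791/550190, -9752443720/1172932217, 5412680/788791].

Taylor coefficients (read off): a_0 = 37/7, a_1 = -1487/70, a_2 = 4054/35, a_3 = -13242/35, a_4 = 36752/35.
c0 = a_0 = 37/7. Peel one level at a time: if S = 1 + c*ε/S' with S'(0) = 1, then c is the ε-coefficient of S and S' = c*ε/(S - 1).
S_1 = c0/f = 1 + (1487/370)*ε + (-788791/136900)*ε^2 + ...; c1 = 1487/370.
S_2 = c1*ε/(S_1 - 1) = 1 + (788791/550190)*ε + (26357956/2211169)*ε^2 + ...; c2 = 788791/550190.
S_3 = c2*ε/(S_2 - 1) = 1 + (-9752443720/1172932217)*ε + (35498895140800/622191241681)*ε^2 + ...; c3 = -9752443720/1172932217.
S_4 = c3*ε/(S_3 - 1) = 1 + (5412680/788791)*ε + ...; c4 = 5412680/788791.


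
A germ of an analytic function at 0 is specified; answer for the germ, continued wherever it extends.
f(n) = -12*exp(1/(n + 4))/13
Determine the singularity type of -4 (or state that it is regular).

The exponent 1/(n - (-4)) has a pole at -4, so exp(1/(n - (-4))) takes every nonzero value near it: an essential singularity (not a pole of any order).

The point is an essential singularity.


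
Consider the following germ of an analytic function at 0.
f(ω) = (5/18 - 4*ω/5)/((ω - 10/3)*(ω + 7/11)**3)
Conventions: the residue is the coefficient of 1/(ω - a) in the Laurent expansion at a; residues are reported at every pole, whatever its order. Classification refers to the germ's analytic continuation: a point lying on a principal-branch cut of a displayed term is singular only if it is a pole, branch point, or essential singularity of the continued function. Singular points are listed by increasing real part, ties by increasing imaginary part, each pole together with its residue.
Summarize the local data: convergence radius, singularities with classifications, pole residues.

Denominator factor (ω - 10/3): pole of order 1 at 10/3, modulus 10/3.
Denominator factor (ω + 7/11)^3: pole of order 3 at -7/11, modulus 7/11.
The radius of convergence is the smallest modulus among the singular points: 7/11.
At the order-3 pole -7/11 set g(ω) = (ω - (-7/11))^3*f(ω) = (5/18 - 4*ω/5)/(ω - 10/3).
Order-3 pole: residue = g''(a)/2; g''(-7/11) = 171699/2248091, so the residue is 171699/4496182.
At the order-1 pole 10/3 set g(ω) = (ω - (10/3))*f(ω) = (5/18 - 4*ω/5)/(ω + 7/11)**3.
Simple pole: residue = g(a) at a = 10/3, which is -171699/4496182.
List the singular points by increasing real part (a conjugate pair: the negative imaginary part first).

Radius of convergence at 0: 7/11.
At -7/11: a pole of order 3; residue 171699/4496182.
At 10/3: a pole of order 1; residue -171699/4496182.


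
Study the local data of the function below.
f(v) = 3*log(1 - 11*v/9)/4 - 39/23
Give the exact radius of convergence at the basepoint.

Branch term (3/4)*log(1 - v/(9/11)): its argument vanishes at v = 9/11, a logarithmic branch point, modulus 9/11.
The radius of convergence is the smallest modulus among the singular points: 9/11.

The radius of convergence is 9/11.


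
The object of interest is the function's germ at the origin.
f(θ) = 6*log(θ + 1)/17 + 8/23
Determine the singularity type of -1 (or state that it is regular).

The point is a logarithmic branch point.

The term (6/17)*log(1 - θ/(-1)) has argument 1 - -1/(-1) = 0 at -1: a logarithmic (infinitely-sheeted) branch point; the remaining terms are analytic or single-valued there.


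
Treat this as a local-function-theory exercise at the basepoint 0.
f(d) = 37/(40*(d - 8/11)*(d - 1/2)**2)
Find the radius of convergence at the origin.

The radius of convergence is 1/2.

Denominator factor (d - 8/11): pole of order 1 at 8/11, modulus 8/11.
Denominator factor (d - 1/2)^2: pole of order 2 at 1/2, modulus 1/2.
The radius of convergence is the smallest modulus among the singular points: 1/2.


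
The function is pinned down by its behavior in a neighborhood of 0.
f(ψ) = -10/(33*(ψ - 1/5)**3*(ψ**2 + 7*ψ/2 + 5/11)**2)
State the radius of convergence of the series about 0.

The radius of convergence is 7/4 - (3/44)*sqrt(561).

Denominator factor (ψ**2 + 7*ψ/2 + 5/11)^2: discriminant 459/44, real irrational roots -7/4 + (3/44)*sqrt(561) and -7/4 - (3/44)*sqrt(561); poles of order 2, moduli 7/4 - (3/44)*sqrt(561) and 7/4 + (3/44)*sqrt(561).
Denominator factor (ψ - 1/5)^3: pole of order 3 at 1/5, modulus 1/5.
The radius of convergence is the smallest modulus among the singular points: 7/4 - (3/44)*sqrt(561).


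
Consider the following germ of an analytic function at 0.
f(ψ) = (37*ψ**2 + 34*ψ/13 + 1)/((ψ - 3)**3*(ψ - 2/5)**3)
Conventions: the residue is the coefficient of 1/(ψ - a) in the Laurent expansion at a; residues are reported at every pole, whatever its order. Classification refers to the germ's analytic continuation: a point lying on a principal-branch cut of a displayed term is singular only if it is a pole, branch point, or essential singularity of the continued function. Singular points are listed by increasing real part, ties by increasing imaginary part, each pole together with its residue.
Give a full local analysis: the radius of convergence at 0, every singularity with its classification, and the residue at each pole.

Radius of convergence at 0: 2/5.
At 2/5: a pole of order 3; residue -22311125/4826809.
At 3: a pole of order 3; residue 22311125/4826809.

Denominator factor (ψ - 3)^3: pole of order 3 at 3, modulus 3.
Denominator factor (ψ - 2/5)^3: pole of order 3 at 2/5, modulus 2/5.
The radius of convergence is the smallest modulus among the singular points: 2/5.
At the order-3 pole 2/5 set g(ψ) = (ψ - (2/5))^3*f(ψ) = (37*ψ**2 + 34*ψ/13 + 1)/(ψ - 3)**3.
Order-3 pole: residue = g''(a)/2; g''(2/5) = -44622250/4826809, so the residue is -22311125/4826809.
At the order-3 pole 3 set g(ψ) = (ψ - (3))^3*f(ψ) = (37*ψ**2 + 34*ψ/13 + 1)/(ψ - 2/5)**3.
Order-3 pole: residue = g''(a)/2; g''(3) = 44622250/4826809, so the residue is 22311125/4826809.
List the singular points by increasing real part (a conjugate pair: the negative imaginary part first).


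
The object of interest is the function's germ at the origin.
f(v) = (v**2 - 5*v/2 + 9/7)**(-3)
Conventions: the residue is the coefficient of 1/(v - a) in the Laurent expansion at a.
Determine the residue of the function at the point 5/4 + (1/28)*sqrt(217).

The factor v**2 - 5*v/2 + 9/7 splits as (v - a)(v - a') with a = 5/4 + (1/28)*sqrt(217), a' = 5/4 - (1/28)*sqrt(217). At the order-3 pole a set g(v) = (v - a)^3*f(v) = [1] / (v - a')^3.
Order-3 pole: residue = g''(a)/2; g''(5/4 + (1/28)*sqrt(217)) = (18816/29791)*sqrt(217), so the residue is (9408/29791)*sqrt(217).

The residue is (9408/29791)*sqrt(217).


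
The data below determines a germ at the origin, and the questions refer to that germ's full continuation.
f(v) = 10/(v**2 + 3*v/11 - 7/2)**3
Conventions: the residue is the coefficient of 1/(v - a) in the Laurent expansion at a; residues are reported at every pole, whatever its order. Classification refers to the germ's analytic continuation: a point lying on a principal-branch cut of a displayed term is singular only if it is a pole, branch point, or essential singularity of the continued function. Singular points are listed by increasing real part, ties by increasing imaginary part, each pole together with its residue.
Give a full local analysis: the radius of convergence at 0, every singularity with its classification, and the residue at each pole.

Denominator factor (v**2 + 3*v/11 - 7/2)^3: discriminant 1703/121, real irrational roots -3/22 + (1/22)*sqrt(1703) and -3/22 - (1/22)*sqrt(1703); poles of order 3, moduli -3/22 + (1/22)*sqrt(1703) and 3/22 + (1/22)*sqrt(1703).
The radius of convergence is the smallest modulus among the singular points: -3/22 + (1/22)*sqrt(1703).
The factor v**2 + 3*v/11 - 7/2 splits as (v - a)(v - a') with a = -3/22 - (1/22)*sqrt(1703), a' = -3/22 + (1/22)*sqrt(1703). At the order-3 pole a set g(v) = (v - a)^3*f(v) = [10] / (v - a')^3.
Order-3 pole: residue = g''(a)/2; g''(-3/22 - (1/22)*sqrt(1703)) = -(19326120/4939055927)*sqrt(1703), so the residue is -(9663060/4939055927)*sqrt(1703).
The factor v**2 + 3*v/11 - 7/2 splits as (v - a)(v - a') with a = -3/22 + (1/22)*sqrt(1703), a' = -3/22 - (1/22)*sqrt(1703). At the order-3 pole a set g(v) = (v - a)^3*f(v) = [10] / (v - a')^3.
Order-3 pole: residue = g''(a)/2; g''(-3/22 + (1/22)*sqrt(1703)) = (19326120/4939055927)*sqrt(1703), so the residue is (9663060/4939055927)*sqrt(1703).
List the singular points by increasing real part (a conjugate pair: the negative imaginary part first).

Radius of convergence at 0: -3/22 + (1/22)*sqrt(1703).
At -3/22 - (1/22)*sqrt(1703): a pole of order 3; residue -(9663060/4939055927)*sqrt(1703).
At -3/22 + (1/22)*sqrt(1703): a pole of order 3; residue (9663060/4939055927)*sqrt(1703).


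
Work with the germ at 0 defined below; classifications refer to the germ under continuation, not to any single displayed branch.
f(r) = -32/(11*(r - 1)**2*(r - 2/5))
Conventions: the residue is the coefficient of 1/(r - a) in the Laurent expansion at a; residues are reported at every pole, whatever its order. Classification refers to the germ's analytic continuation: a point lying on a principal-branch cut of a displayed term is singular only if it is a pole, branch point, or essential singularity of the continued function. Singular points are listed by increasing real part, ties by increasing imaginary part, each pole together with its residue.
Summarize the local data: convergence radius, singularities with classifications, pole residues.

Denominator factor (r - 1)^2: pole of order 2 at 1, modulus 1.
Denominator factor (r - 2/5): pole of order 1 at 2/5, modulus 2/5.
The radius of convergence is the smallest modulus among the singular points: 2/5.
At the order-1 pole 2/5 set g(r) = (r - (2/5))*f(r) = -32/(11*(r - 1)**2).
Simple pole: residue = g(a) at a = 2/5, which is -800/99.
At the order-2 pole 1 set g(r) = (r - (1))^2*f(r) = -32/(11*(r - 2/5)).
Order-2 pole: residue = g'(a); g'(1) = 800/99, so the residue is 800/99.
List the singular points by increasing real part (a conjugate pair: the negative imaginary part first).

Radius of convergence at 0: 2/5.
At 2/5: a pole of order 1; residue -800/99.
At 1: a pole of order 2; residue 800/99.


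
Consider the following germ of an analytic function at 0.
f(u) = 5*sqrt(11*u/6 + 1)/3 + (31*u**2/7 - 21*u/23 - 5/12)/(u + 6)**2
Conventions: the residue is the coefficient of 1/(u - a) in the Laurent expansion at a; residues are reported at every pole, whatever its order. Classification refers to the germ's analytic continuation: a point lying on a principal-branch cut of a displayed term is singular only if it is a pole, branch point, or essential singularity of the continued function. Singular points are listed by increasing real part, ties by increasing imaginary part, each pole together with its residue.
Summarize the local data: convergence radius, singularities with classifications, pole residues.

Denominator factor (u + 6)^2: pole of order 2 at -6, modulus 6.
Branch term (5/3)*sqrt(1 - u/(-6/11)): its argument vanishes at u = -6/11, a square-root branch point, modulus 6/11.
The radius of convergence is the smallest modulus among the singular points: 6/11.
The branch term is analytic at -6 and contributes nothing to the residue; only the rational part matters.
At the order-2 pole -6 set g(u) = (u - (-6))^2*(rational part) = 31*u**2/7 - 21*u/23 - 5/12.
Order-2 pole: residue = g'(a); g'(-6) = -8703/161, so the residue is -8703/161.
List the singular points by increasing real part (a conjugate pair: the negative imaginary part first).

Radius of convergence at 0: 6/11.
At -6: a pole of order 2; residue -8703/161.
At -6/11: an algebraic (square-root) branch point.


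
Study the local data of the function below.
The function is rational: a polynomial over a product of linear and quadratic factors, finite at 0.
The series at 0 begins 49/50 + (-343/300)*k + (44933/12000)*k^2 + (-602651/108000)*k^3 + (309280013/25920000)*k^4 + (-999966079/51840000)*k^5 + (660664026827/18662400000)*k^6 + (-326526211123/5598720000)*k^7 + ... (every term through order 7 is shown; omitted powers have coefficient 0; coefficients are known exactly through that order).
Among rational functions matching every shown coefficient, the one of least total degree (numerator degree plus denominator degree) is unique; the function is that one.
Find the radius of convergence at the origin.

The radius of convergence is -5/24 + (1/168)*sqrt(21385).

No rational of total degree below 4 reproduces all 8 coefficients; solving the [0/4] Pade equations on them gives f(k) = 1/(2*(k**2 - 5*k/12 - 5/7)**2), whose expansion matches every shown term.
Denominator factor (k**2 - 5*k/12 - 5/7)^2: discriminant 3055/1008, real irrational roots 5/24 + (1/168)*sqrt(21385) and 5/24 - (1/168)*sqrt(21385); poles of order 2, moduli 5/24 + (1/168)*sqrt(21385) and -5/24 + (1/168)*sqrt(21385).
The radius of convergence is the smallest modulus among the singular points: -5/24 + (1/168)*sqrt(21385).


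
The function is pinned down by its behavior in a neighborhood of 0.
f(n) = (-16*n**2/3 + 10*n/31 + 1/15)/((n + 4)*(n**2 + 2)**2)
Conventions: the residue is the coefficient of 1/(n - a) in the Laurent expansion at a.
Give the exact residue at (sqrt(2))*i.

The factor n**2 + 2 splits as (n - a)(n - a') with a = (sqrt(2))*i, a' = -(sqrt(2))*i. At the order-2 pole a set g(n) = (n - a)^2*f(n) = [(-16*n**2/3 + 10*n/31 + 1/15)/(n + 4)] / (n - a')^2.
Order-2 pole: residue = g'(a); g'((sqrt(2))*i) = (40249/301320) + ((4363/37665)*sqrt(2))*i, so the residue is (40249/301320) + ((4363/37665)*sqrt(2))*i.

The residue is (40249/301320) + ((4363/37665)*sqrt(2))*i.


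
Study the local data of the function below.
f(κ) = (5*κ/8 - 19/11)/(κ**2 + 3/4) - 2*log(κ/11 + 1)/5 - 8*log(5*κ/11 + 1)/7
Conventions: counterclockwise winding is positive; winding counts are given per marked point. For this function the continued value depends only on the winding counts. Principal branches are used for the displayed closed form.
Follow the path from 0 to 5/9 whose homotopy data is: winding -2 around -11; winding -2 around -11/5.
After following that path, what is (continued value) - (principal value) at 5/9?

The rational part is single-valued and drops out of the difference; each branch term changes only by its own monodromy.
(-2/5)*log(1 - κ/(-11)): each positive loop around -11 adds 2*pi*i to the log, so winding -2 contributes (-2/5)*(-2)*2*pi*i = (8/5)*pi*i.
(-8/7)*log(1 - κ/(-11/5)): each positive loop around -11/5 adds 2*pi*i to the log, so winding -2 contributes (-8/7)*(-2)*2*pi*i = (32/7)*pi*i.
Summing the contributions at κ = 5/9 gives (216/35)*pi*i.

Continued minus principal equals (216/35)*pi*i.


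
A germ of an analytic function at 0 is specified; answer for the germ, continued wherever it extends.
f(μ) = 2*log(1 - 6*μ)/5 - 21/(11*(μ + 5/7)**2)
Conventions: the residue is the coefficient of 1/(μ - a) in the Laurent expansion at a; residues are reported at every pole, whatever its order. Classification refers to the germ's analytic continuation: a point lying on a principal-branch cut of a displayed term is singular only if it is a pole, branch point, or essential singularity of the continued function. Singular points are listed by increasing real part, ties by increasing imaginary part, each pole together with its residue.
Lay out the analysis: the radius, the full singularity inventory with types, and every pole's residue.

Radius of convergence at 0: 1/6.
At -5/7: a pole of order 2; residue 0.
At 1/6: a logarithmic branch point.

Denominator factor (μ + 5/7)^2: pole of order 2 at -5/7, modulus 5/7.
Branch term (2/5)*log(1 - μ/(1/6)): its argument vanishes at μ = 1/6, a logarithmic branch point, modulus 1/6.
The radius of convergence is the smallest modulus among the singular points: 1/6.
The branch term is analytic at -5/7 and contributes nothing to the residue; only the rational part matters.
At the order-2 pole -5/7 set g(μ) = (μ - (-5/7))^2*(rational part) = -21/11.
Order-2 pole: residue = g'(a); g'(-5/7) = 0, so the residue is 0.
List the singular points by increasing real part (a conjugate pair: the negative imaginary part first).


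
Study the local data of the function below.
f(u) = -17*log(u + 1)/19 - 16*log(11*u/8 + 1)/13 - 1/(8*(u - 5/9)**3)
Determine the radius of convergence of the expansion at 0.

Denominator factor (u - 5/9)^3: pole of order 3 at 5/9, modulus 5/9.
Branch term (-16/13)*log(1 - u/(-8/11)): its argument vanishes at u = -8/11, a logarithmic branch point, modulus 8/11.
Branch term (-17/19)*log(1 - u/(-1)): its argument vanishes at u = -1, a logarithmic branch point, modulus 1.
The radius of convergence is the smallest modulus among the singular points: 5/9.

The radius of convergence is 5/9.


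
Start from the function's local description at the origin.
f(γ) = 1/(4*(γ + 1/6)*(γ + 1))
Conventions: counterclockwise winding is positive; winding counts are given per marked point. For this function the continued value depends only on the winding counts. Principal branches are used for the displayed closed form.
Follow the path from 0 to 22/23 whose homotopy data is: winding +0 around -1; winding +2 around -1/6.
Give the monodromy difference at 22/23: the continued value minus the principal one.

The function is rational, hence single-valued: continuing it around any pole returns the same value, so the difference is 0.

Continued minus principal equals 0.


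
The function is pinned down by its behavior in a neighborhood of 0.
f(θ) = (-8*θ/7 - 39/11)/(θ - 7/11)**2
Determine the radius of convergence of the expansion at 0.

Denominator factor (θ - 7/11)^2: pole of order 2 at 7/11, modulus 7/11.
The radius of convergence is the smallest modulus among the singular points: 7/11.

The radius of convergence is 7/11.


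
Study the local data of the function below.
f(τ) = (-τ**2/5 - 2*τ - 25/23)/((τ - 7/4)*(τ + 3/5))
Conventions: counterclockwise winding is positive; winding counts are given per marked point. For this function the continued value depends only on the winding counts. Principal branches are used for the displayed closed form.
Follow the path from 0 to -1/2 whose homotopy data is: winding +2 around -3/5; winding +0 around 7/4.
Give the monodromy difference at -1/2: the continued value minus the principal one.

The function is rational, hence single-valued: continuing it around any pole returns the same value, so the difference is 0.

Continued minus principal equals 0.


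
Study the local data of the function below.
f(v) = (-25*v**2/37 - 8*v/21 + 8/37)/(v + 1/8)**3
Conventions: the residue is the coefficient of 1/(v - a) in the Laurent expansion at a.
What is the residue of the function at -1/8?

At the order-3 pole -1/8 set g(v) = (v - (-1/8))^3*f(v) = -25*v**2/37 - 8*v/21 + 8/37.
Order-3 pole: residue = g''(a)/2; g''(-1/8) = -50/37, so the residue is -25/37.

The residue is -25/37.


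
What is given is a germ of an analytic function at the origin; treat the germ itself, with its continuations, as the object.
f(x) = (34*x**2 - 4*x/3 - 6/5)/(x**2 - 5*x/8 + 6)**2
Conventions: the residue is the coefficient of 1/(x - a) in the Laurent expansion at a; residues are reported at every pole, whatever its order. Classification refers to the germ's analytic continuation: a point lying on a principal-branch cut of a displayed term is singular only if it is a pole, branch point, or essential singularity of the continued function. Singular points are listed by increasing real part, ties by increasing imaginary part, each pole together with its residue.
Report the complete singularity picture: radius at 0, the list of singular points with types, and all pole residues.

Radius of convergence at 0: sqrt(6).
At (5/16) - ((1/16)*sqrt(1511))*i: a pole of order 2; residue ((3108608/34246815)*sqrt(1511))*i.
At (5/16) + ((1/16)*sqrt(1511))*i: a pole of order 2; residue -((3108608/34246815)*sqrt(1511))*i.

Denominator factor (x**2 - 5*x/8 + 6)^2: discriminant -1511/64, complex-conjugate roots (5/16) + ((1/16)*sqrt(1511))*i and (5/16) - ((1/16)*sqrt(1511))*i; poles of order 2, moduli sqrt(6) and sqrt(6).
The radius of convergence is the smallest modulus among the singular points: sqrt(6).
The factor x**2 - 5*x/8 + 6 splits as (x - a)(x - a') with a = (5/16) - ((1/16)*sqrt(1511))*i, a' = (5/16) + ((1/16)*sqrt(1511))*i. At the order-2 pole a set g(x) = (x - a)^2*f(x) = [34*x**2 - 4*x/3 - 6/5] / (x - a')^2.
Order-2 pole: residue = g'(a); g'((5/16) - ((1/16)*sqrt(1511))*i) = ((3108608/34246815)*sqrt(1511))*i, so the residue is ((3108608/34246815)*sqrt(1511))*i.
The factor x**2 - 5*x/8 + 6 splits as (x - a)(x - a') with a = (5/16) + ((1/16)*sqrt(1511))*i, a' = (5/16) - ((1/16)*sqrt(1511))*i. At the order-2 pole a set g(x) = (x - a)^2*f(x) = [34*x**2 - 4*x/3 - 6/5] / (x - a')^2.
Order-2 pole: residue = g'(a); g'((5/16) + ((1/16)*sqrt(1511))*i) = -((3108608/34246815)*sqrt(1511))*i, so the residue is -((3108608/34246815)*sqrt(1511))*i.
List the singular points by increasing real part (a conjugate pair: the negative imaginary part first).


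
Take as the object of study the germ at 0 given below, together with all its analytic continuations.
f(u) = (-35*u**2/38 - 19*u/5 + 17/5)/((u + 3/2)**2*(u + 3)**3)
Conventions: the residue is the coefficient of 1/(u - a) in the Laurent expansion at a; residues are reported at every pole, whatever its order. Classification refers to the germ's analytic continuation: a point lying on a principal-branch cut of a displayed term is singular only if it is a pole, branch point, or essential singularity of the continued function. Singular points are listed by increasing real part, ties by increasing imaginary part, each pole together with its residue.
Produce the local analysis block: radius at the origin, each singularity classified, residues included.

Radius of convergence at 0: 3/2.
At -3: a pole of order 3; residue 2294/513.
At -3/2: a pole of order 2; residue -2294/513.

Denominator factor (u + 3/2)^2: pole of order 2 at -3/2, modulus 3/2.
Denominator factor (u + 3)^3: pole of order 3 at -3, modulus 3.
The radius of convergence is the smallest modulus among the singular points: 3/2.
At the order-3 pole -3 set g(u) = (u - (-3))^3*f(u) = (-35*u**2/38 - 19*u/5 + 17/5)/(u + 3/2)**2.
Order-3 pole: residue = g''(a)/2; g''(-3) = 4588/513, so the residue is 2294/513.
At the order-2 pole -3/2 set g(u) = (u - (-3/2))^2*f(u) = (-35*u**2/38 - 19*u/5 + 17/5)/(u + 3)**3.
Order-2 pole: residue = g'(a); g'(-3/2) = -2294/513, so the residue is -2294/513.
List the singular points by increasing real part (a conjugate pair: the negative imaginary part first).


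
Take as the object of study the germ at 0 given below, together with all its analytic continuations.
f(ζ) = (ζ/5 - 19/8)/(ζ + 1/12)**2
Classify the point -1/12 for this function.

The denominator factor ζ + 1/12 vanishes at -1/12 and appears to the power 2; the numerator there equals -287/120, nonzero, and no other factor vanishes.
Hence a pole whose order is the multiplicity, 2.

The point is a pole of order 2.


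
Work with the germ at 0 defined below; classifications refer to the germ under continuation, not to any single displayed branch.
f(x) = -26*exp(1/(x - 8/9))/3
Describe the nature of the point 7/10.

There is no denominator, hence no pole anywhere.
The essential point of exp(1/(x - (8/9))) is 8/9, not 7/10.
So the germ continues analytically to 7/10.

The point is a regular point.
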